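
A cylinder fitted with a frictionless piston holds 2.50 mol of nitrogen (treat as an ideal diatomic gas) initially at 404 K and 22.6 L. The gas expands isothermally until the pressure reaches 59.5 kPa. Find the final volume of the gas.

141 L

P₁ = nRT₁/V₁ = 2.50×8.314×404/22.6 = 372 kPa.
Isothermal: T stays 404 K; PV = const ⇒ V₂ = 141 L, P₂ = 59.5 kPa.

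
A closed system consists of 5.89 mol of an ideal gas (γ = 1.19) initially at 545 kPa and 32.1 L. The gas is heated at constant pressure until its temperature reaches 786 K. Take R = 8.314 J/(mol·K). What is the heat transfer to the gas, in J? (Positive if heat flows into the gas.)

T₁ = P₁V₁/(nR) = 545×32.1/(5.89×8.314) = 357 K.
Isobaric: P stays 545 kPa; V/T = const ⇒ T₂ = 786 K, V₂ = 70.6 L.
W = PΔV = 545×(70.6−32.1) kPa·L = 21000 J.
ΔU = nCvΔT = 5.89×43.8×(786−357) = 111000 J.
Q = ΔU + W = nCpΔT = 131000 J.

131000 J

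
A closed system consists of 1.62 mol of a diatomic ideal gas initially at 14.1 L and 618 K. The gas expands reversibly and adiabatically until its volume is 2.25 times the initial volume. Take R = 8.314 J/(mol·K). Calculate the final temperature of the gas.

P₁ = nRT₁/V₁ = 1.62×8.314×618/14.1 = 590 kPa.
Adiabatic: TV^(γ−1) = const ⇒ T₂ = 618×(0.444)^0.400 = 447 K; PV^γ = const ⇒ P₂ = 190 kPa.

447 K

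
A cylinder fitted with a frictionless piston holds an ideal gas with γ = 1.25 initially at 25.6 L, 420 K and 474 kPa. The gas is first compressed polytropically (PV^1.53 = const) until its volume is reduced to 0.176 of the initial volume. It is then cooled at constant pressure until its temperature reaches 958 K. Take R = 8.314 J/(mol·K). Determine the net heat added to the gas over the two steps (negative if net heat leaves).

24800 J

n = P₁V₁/(RT₁) = 474×25.6/(8.314×420) = 3.48 mol.
Step 1 — Polytropic n=1.53: T₂ = T₁(V₁/V₂)^(n−1) = 420×(5.68)^0.53 = 1050 K; P₂ = P₁(V₁/V₂)^n = 6760 kPa.
W = (P₁V₁−P₂V₂)/(n−1) = (474×25.6−6760×4.51)/0.53 = -34600 J.
ΔU = nCvΔT = 3.48×33.3×(1050−420) = 73300 J.
Q = ΔU + W = 38800 J.
State after step 1: P = 6760 kPa, V = 4.51 L, T = 1050 K.
Step 2 — Isobaric: P stays 6760 kPa; V/T = const ⇒ T₂ = 958 K, V₂ = 4.09 L.
W = PΔV = 6760×(4.09−4.51) kPa·L = -2790 J.
ΔU = nCvΔT = 3.48×33.3×(958−1050) = -11200 J.
Q = ΔU + W = nCpΔT = -14000 J.
Net over both steps: W = -37400 J, Q = 24800 J, ΔU = 62200 J.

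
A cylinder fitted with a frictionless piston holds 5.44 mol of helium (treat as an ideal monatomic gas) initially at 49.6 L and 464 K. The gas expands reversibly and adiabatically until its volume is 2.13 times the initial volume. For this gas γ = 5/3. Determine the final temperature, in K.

280 K

P₁ = nRT₁/V₁ = 5.44×8.314×464/49.6 = 423 kPa.
Adiabatic: TV^(γ−1) = const ⇒ T₂ = 464×(0.469)^0.667 = 280 K; PV^γ = const ⇒ P₂ = 120 kPa.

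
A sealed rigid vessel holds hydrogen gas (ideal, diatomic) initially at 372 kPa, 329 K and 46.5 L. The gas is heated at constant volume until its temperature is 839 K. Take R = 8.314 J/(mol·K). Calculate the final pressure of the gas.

949 kPa

Isochoric: V stays 46.5 L; P/T = const ⇒ T₂ = 839 K, P₂ = 949 kPa.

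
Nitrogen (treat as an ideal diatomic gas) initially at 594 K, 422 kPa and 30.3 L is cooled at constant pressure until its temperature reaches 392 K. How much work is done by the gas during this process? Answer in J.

n = P₁V₁/(RT₁) = 422×30.3/(8.314×594) = 2.59 mol.
Isobaric: P stays 422 kPa; V/T = const ⇒ T₂ = 392 K, V₂ = 20.0 L.
W = PΔV = 422×(20.0−30.3) kPa·L = -4350 J.

-4350 J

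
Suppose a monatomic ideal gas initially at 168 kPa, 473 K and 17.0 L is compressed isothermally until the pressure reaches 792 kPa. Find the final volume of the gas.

3.61 L

Isothermal: T stays 473 K; PV = const ⇒ V₂ = 3.61 L, P₂ = 792 kPa.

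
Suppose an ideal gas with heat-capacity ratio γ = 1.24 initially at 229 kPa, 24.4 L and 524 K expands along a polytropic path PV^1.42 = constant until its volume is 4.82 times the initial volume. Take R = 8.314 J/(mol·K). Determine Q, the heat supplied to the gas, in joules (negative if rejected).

n = P₁V₁/(RT₁) = 229×24.4/(8.314×524) = 1.28 mol.
Polytropic n=1.42: T₂ = T₁(V₁/V₂)^(n−1) = 524×(0.207)^0.42 = 271 K; P₂ = P₁(V₁/V₂)^n = 24.5 kPa.
W = (P₁V₁−P₂V₂)/(n−1) = (229×24.4−24.5×118)/0.42 = 6430 J.
ΔU = nCvΔT = 1.28×34.6×(271−524) = -11300 J.
Q = ΔU + W = -4820 J.

-4820 J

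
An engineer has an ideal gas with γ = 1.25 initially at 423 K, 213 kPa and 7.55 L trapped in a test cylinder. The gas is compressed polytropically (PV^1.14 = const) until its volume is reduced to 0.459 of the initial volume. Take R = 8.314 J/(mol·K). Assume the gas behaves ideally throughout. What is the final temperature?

472 K

Polytropic n=1.14: T₂ = T₁(V₁/V₂)^(n−1) = 423×(2.18)^0.14 = 472 K; P₂ = P₁(V₁/V₂)^n = 518 kPa.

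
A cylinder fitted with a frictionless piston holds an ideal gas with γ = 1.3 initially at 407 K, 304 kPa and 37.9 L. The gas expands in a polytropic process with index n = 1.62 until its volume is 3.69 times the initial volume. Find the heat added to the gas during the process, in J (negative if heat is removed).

-11000 J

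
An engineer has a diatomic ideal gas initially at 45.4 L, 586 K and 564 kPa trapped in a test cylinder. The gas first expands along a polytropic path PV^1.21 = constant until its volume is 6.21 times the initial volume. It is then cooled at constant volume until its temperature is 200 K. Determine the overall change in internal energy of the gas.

n = P₁V₁/(RT₁) = 564×45.4/(8.314×586) = 5.26 mol.
Step 1 — Polytropic n=1.21: T₂ = T₁(V₁/V₂)^(n−1) = 586×(0.161)^0.21 = 399 K; P₂ = P₁(V₁/V₂)^n = 61.9 kPa.
W = (P₁V₁−P₂V₂)/(n−1) = (564×45.4−61.9×282)/0.21 = 38800 J.
ΔU = nCvΔT = 5.26×20.8×(399−586) = -20400 J.
Q = ΔU + W = 18400 J.
State after step 1: P = 61.9 kPa, V = 282 L, T = 399 K.
Step 2 — Isochoric: V stays 282 L; P/T = const ⇒ T₂ = 200 K, P₂ = 31.0 kPa.
W = 0 (no volume change).
ΔU = nCvΔT = 5.26×20.8×(200−399) = -21800 J.
Q = ΔU = -21800 J.
Net over both steps: W = 38800 J, Q = -3330 J, ΔU = -42200 J.

-42200 J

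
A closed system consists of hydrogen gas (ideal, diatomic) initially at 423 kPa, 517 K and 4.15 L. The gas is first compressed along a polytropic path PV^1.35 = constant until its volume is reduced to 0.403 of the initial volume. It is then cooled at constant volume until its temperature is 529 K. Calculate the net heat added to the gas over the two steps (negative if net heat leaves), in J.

n = P₁V₁/(RT₁) = 423×4.15/(8.314×517) = 0.408 mol.
Step 1 — Polytropic n=1.35: T₂ = T₁(V₁/V₂)^(n−1) = 517×(2.48)^0.35 = 711 K; P₂ = P₁(V₁/V₂)^n = 1440 kPa.
W = (P₁V₁−P₂V₂)/(n−1) = (423×4.15−1440×1.67)/0.35 = -1880 J.
ΔU = nCvΔT = 0.408×20.8×(711−517) = 1640 J.
Q = ΔU + W = -235 J.
State after step 1: P = 1440 kPa, V = 1.67 L, T = 711 K.
Step 2 — Isochoric: V stays 1.67 L; P/T = const ⇒ T₂ = 529 K, P₂ = 1070 kPa.
W = 0 (no volume change).
ΔU = nCvΔT = 0.408×20.8×(529−711) = -1540 J.
Q = ΔU = -1540 J.
Net over both steps: W = -1880 J, Q = -1780 J, ΔU = 102 J.

-1780 J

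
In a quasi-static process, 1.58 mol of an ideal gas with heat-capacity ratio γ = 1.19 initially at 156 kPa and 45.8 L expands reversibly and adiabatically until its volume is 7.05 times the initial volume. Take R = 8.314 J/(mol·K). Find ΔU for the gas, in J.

-11700 J

T₁ = P₁V₁/(nR) = 156×45.8/(1.58×8.314) = 544 K.
Adiabatic: TV^(γ−1) = const ⇒ T₂ = 544×(0.142)^0.190 = 375 K; PV^γ = const ⇒ P₂ = 15.3 kPa.
For an ideal gas ΔU = nCvΔT with Cv = R/(γ−1) = 43.8 J/(mol·K).
ΔU = 1.58×43.8×(375−544) = -11700 J.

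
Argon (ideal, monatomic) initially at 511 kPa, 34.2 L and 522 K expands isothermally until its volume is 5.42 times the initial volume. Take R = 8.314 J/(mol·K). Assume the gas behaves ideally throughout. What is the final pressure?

Isothermal: T stays 522 K; PV = const ⇒ V₂ = 185 L, P₂ = 94.3 kPa.

94.3 kPa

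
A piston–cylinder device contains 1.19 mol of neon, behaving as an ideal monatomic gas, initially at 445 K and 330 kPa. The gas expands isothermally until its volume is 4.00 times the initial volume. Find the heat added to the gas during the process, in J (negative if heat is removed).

6100 J

V₁ = nRT₁/P₁ = 1.19×8.314×445/330 = 13.3 L.
Isothermal: T stays 445 K; PV = const ⇒ V₂ = 53.4 L, P₂ = 82.5 kPa.
ΔU = 0 (ideal gas, T constant).
W = nRT ln(V₂/V₁) = 1.19×8.314×445×ln(4.00) = 6100 J.
Q = ΔU + W = 6100 J.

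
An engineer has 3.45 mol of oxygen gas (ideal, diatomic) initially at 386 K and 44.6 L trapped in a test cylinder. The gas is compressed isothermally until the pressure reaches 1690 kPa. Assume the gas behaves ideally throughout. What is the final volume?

6.55 L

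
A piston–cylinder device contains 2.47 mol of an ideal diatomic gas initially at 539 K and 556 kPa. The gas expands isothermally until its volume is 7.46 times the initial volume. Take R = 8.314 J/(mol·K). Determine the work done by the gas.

22200 J

V₁ = nRT₁/P₁ = 2.47×8.314×539/556 = 19.9 L.
Isothermal: T stays 539 K; PV = const ⇒ V₂ = 149 L, P₂ = 74.5 kPa.
W = nRT ln(V₂/V₁) = 2.47×8.314×539×ln(7.46) = 22200 J.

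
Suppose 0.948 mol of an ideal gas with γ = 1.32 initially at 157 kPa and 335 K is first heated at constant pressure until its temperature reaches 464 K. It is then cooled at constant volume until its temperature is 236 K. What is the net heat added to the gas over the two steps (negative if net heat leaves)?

-1420 J

V₁ = nRT₁/P₁ = 0.948×8.314×335/157 = 16.8 L.
Step 1 — Isobaric: P stays 157 kPa; V/T = const ⇒ T₂ = 464 K, V₂ = 23.3 L.
W = PΔV = 157×(23.3−16.8) kPa·L = 1020 J.
ΔU = nCvΔT = 0.948×26.0×(464−335) = 3180 J.
Q = ΔU + W = nCpΔT = 4190 J.
State after step 1: P = 157 kPa, V = 23.3 L, T = 464 K.
Step 2 — Isochoric: V stays 23.3 L; P/T = const ⇒ T₂ = 236 K, P₂ = 79.9 kPa.
W = 0 (no volume change).
ΔU = nCvΔT = 0.948×26.0×(236−464) = -5620 J.
Q = ΔU = -5620 J.
Net over both steps: W = 1020 J, Q = -1420 J, ΔU = -2440 J.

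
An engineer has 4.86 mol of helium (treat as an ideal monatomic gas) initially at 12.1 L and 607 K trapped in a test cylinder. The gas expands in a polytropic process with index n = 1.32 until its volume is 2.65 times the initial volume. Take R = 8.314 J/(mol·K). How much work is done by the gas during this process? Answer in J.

20500 J

P₁ = nRT₁/V₁ = 4.86×8.314×607/12.1 = 2030 kPa.
Polytropic n=1.32: T₂ = T₁(V₁/V₂)^(n−1) = 607×(0.377)^0.32 = 444 K; P₂ = P₁(V₁/V₂)^n = 560 kPa.
W = (P₁V₁−P₂V₂)/(n−1) = (2030×12.1−560×32.1)/0.32 = 20500 J.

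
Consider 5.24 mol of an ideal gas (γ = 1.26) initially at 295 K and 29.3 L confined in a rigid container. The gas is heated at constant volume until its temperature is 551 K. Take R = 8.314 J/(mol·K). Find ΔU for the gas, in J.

42900 J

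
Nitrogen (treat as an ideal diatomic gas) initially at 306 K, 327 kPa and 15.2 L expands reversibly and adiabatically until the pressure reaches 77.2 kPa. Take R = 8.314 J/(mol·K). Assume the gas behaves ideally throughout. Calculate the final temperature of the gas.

Adiabatic: T₂/T₁ = (P₂/P₁)^((γ−1)/γ) ⇒ T₂ = 306×(0.236)^0.286 = 203 K; V₂ = 42.6 L.

203 K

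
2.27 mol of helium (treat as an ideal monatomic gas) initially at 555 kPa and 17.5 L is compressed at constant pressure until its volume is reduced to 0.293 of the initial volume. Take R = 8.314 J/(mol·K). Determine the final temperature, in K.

151 K

T₁ = P₁V₁/(nR) = 555×17.5/(2.27×8.314) = 515 K.
Isobaric: P stays 555 kPa; V/T = const ⇒ T₂ = 151 K, V₂ = 5.13 L.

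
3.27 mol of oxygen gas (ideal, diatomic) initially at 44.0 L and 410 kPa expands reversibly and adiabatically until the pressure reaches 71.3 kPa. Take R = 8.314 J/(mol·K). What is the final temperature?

T₁ = P₁V₁/(nR) = 410×44.0/(3.27×8.314) = 664 K.
Adiabatic: T₂/T₁ = (P₂/P₁)^((γ−1)/γ) ⇒ T₂ = 664×(0.174)^0.286 = 403 K; V₂ = 153 L.

403 K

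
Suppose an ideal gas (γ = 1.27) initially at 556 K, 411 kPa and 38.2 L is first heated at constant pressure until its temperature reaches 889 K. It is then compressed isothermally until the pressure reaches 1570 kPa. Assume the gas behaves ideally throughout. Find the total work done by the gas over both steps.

-24200 J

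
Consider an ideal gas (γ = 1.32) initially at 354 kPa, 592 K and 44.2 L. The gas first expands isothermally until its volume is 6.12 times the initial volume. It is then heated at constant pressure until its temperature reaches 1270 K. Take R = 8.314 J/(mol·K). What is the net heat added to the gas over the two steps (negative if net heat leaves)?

102000 J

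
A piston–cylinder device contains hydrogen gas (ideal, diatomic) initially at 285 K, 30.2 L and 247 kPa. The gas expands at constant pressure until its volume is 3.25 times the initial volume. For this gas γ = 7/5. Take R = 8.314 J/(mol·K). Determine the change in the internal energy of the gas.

n = P₁V₁/(RT₁) = 247×30.2/(8.314×285) = 3.15 mol.
Isobaric: P stays 247 kPa; V/T = const ⇒ T₂ = 926 K, V₂ = 98.1 L.
For an ideal gas ΔU = nCvΔT with Cv = (5/2)R = 20.8 J/(mol·K).
ΔU = 3.15×20.8×(926−285) = 42000 J.

42000 J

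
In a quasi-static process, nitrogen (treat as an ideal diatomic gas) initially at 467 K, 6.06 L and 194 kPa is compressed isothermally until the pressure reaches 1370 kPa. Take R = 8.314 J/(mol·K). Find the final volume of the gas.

0.858 L

Isothermal: T stays 467 K; PV = const ⇒ V₂ = 0.858 L, P₂ = 1370 kPa.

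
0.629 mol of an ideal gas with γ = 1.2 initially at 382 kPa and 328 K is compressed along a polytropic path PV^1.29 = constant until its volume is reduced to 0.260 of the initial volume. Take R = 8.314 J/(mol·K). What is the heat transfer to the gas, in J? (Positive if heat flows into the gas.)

1270 J

V₁ = nRT₁/P₁ = 0.629×8.314×328/382 = 4.49 L.
Polytropic n=1.29: T₂ = T₁(V₁/V₂)^(n−1) = 328×(3.85)^0.29 = 485 K; P₂ = P₁(V₁/V₂)^n = 2170 kPa.
W = (P₁V₁−P₂V₂)/(n−1) = (382×4.49−2170×1.17)/0.29 = -2830 J.
ΔU = nCvΔT = 0.629×41.6×(485−328) = 4100 J.
Q = ΔU + W = 1270 J.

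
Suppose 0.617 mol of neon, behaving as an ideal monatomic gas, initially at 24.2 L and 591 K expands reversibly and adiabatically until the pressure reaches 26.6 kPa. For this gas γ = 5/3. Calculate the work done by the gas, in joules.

P₁ = nRT₁/V₁ = 0.617×8.314×591/24.2 = 125 kPa.
Adiabatic: T₂/T₁ = (P₂/P₁)^((γ−1)/γ) ⇒ T₂ = 591×(0.212)^0.400 = 318 K; V₂ = 61.3 L.
ΔU = nCvΔT = 0.617×12.5×(318−591) = -2100 J.
Q = 0 for an adiabatic process, so W = −ΔU = 2100 J.

2100 J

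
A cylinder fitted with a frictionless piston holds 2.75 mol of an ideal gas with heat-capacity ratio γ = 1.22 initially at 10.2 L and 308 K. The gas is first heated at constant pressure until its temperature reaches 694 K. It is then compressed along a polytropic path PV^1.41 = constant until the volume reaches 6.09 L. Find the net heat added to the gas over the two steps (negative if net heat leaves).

P₁ = nRT₁/V₁ = 2.75×8.314×308/10.2 = 690 kPa.
Step 1 — Isobaric: P stays 690 kPa; V/T = const ⇒ T₂ = 694 K, V₂ = 23.0 L.
W = PΔV = 690×(23.0−10.2) kPa·L = 8830 J.
ΔU = nCvΔT = 2.75×37.8×(694−308) = 40100 J.
Q = ΔU + W = nCpΔT = 48900 J.
State after step 1: P = 690 kPa, V = 23.0 L, T = 694 K.
Step 2 — Polytropic n=1.41: T₂ = T₁(V₁/V₂)^(n−1) = 694×(3.77)^0.41 = 1200 K; P₂ = P₁(V₁/V₂)^n = 4490 kPa.
W = (P₁V₁−P₂V₂)/(n−1) = (690×23.0−4490×6.09)/0.41 = -28000 J.
ΔU = nCvΔT = 2.75×37.8×(1200−694) = 52200 J.
Q = ΔU + W = 24200 J.
Net over both steps: W = -19200 J, Q = 73100 J, ΔU = 92300 J.

73100 J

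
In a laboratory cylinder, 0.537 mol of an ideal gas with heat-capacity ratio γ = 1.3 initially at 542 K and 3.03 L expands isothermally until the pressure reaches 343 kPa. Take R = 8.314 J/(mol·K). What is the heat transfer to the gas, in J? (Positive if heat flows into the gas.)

2050 J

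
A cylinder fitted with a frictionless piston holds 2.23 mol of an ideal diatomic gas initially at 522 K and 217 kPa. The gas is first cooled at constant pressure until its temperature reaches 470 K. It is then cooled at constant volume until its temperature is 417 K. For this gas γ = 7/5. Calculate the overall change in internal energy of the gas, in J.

V₁ = nRT₁/P₁ = 2.23×8.314×522/217 = 44.6 L.
Step 1 — Isobaric: P stays 217 kPa; V/T = const ⇒ T₂ = 470 K, V₂ = 40.2 L.
W = PΔV = 217×(40.2−44.6) kPa·L = -964 J.
ΔU = nCvΔT = 2.23×20.8×(470−522) = -2410 J.
Q = ΔU + W = nCpΔT = -3370 J.
State after step 1: P = 217 kPa, V = 40.2 L, T = 470 K.
Step 2 — Isochoric: V stays 40.2 L; P/T = const ⇒ T₂ = 417 K, P₂ = 193 kPa.
W = 0 (no volume change).
ΔU = nCvΔT = 2.23×20.8×(417−470) = -2460 J.
Q = ΔU = -2460 J.
Net over both steps: W = -964 J, Q = -5830 J, ΔU = -4870 J.

-4870 J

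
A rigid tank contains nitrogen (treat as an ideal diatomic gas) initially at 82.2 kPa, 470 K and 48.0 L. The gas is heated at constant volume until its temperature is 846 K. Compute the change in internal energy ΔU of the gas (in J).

7890 J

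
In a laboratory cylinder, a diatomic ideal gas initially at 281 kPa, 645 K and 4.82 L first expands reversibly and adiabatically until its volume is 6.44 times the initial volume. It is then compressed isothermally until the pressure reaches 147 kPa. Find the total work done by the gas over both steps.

n = P₁V₁/(RT₁) = 281×4.82/(8.314×645) = 0.253 mol.
Step 1 — Adiabatic: TV^(γ−1) = const ⇒ T₂ = 645×(0.155)^0.400 = 306 K; PV^γ = const ⇒ P₂ = 20.7 kPa.
ΔU = nCvΔT = 0.253×20.8×(306−645) = -1780 J.
Q = 0 for an adiabatic process, so W = −ΔU = 1780 J.
State after step 1: P = 20.7 kPa, V = 31.0 L, T = 306 K.
Step 2 — Isothermal: T stays 306 K; PV = const ⇒ V₂ = 4.37 L, P₂ = 147 kPa.
ΔU = 0 (ideal gas, T constant).
W = nRT ln(V₂/V₁) = 0.253×8.314×306×ln(0.141) = -1260 J.
Q = ΔU + W = -1260 J.
Net over both steps: W = 519 J, Q = -1260 J, ΔU = -1780 J.

519 J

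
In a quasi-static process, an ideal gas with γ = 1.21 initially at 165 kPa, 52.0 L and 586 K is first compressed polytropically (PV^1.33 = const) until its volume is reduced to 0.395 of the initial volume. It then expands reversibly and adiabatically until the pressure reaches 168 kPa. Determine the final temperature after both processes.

n = P₁V₁/(RT₁) = 165×52.0/(8.314×586) = 1.76 mol.
Step 1 — Polytropic n=1.33: T₂ = T₁(V₁/V₂)^(n−1) = 586×(2.53)^0.33 = 796 K; P₂ = P₁(V₁/V₂)^n = 568 kPa.
W = (P₁V₁−P₂V₂)/(n−1) = (165×52.0−568×20.5)/0.33 = -9330 J.
ΔU = nCvΔT = 1.76×39.6×(796−586) = 14700 J.
Q = ΔU + W = 5330 J.
State after step 1: P = 568 kPa, V = 20.5 L, T = 796 K.
Step 2 — Adiabatic: T₂/T₁ = (P₂/P₁)^((γ−1)/γ) ⇒ T₂ = 796×(0.296)^0.174 = 645 K; V₂ = 56.2 L.
ΔU = nCvΔT = 1.76×39.6×(645−796) = -10600 J.
Q = 0 for an adiabatic process, so W = −ΔU = 10600 J.
Net over both steps: W = 1250 J, Q = 5330 J, ΔU = 4080 J.

645 K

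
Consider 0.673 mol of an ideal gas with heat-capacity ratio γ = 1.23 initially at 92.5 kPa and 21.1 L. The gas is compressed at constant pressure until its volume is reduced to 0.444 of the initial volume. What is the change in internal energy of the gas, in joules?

-4720 J

T₁ = P₁V₁/(nR) = 92.5×21.1/(0.673×8.314) = 349 K.
Isobaric: P stays 92.5 kPa; V/T = const ⇒ T₂ = 155 K, V₂ = 9.37 L.
For an ideal gas ΔU = nCvΔT with Cv = R/(γ−1) = 36.1 J/(mol·K).
ΔU = 0.673×36.1×(155−349) = -4720 J.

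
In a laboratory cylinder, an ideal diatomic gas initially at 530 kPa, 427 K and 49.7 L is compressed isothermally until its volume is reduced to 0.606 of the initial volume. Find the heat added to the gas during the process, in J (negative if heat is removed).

-13200 J

n = P₁V₁/(RT₁) = 530×49.7/(8.314×427) = 7.42 mol.
Isothermal: T stays 427 K; PV = const ⇒ V₂ = 30.1 L, P₂ = 875 kPa.
ΔU = 0 (ideal gas, T constant).
W = nRT ln(V₂/V₁) = 7.42×8.314×427×ln(0.606) = -13200 J.
Q = ΔU + W = -13200 J.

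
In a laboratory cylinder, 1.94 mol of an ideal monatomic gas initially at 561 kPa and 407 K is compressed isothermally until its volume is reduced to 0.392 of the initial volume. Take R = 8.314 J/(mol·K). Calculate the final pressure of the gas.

V₁ = nRT₁/P₁ = 1.94×8.314×407/561 = 11.7 L.
Isothermal: T stays 407 K; PV = const ⇒ V₂ = 4.59 L, P₂ = 1430 kPa.

1430 kPa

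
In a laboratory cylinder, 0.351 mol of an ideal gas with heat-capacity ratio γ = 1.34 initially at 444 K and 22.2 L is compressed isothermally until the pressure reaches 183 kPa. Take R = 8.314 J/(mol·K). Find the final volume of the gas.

7.08 L

P₁ = nRT₁/V₁ = 0.351×8.314×444/22.2 = 58.4 kPa.
Isothermal: T stays 444 K; PV = const ⇒ V₂ = 7.08 L, P₂ = 183 kPa.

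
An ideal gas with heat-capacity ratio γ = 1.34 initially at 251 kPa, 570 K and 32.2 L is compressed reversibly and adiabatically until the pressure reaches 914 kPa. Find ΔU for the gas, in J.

9220 J

n = P₁V₁/(RT₁) = 251×32.2/(8.314×570) = 1.71 mol.
Adiabatic: T₂/T₁ = (P₂/P₁)^((γ−1)/γ) ⇒ T₂ = 570×(3.64)^0.254 = 791 K; V₂ = 12.3 L.
For an ideal gas ΔU = nCvΔT with Cv = R/(γ−1) = 24.5 J/(mol·K).
ΔU = 1.71×24.5×(791−570) = 9220 J.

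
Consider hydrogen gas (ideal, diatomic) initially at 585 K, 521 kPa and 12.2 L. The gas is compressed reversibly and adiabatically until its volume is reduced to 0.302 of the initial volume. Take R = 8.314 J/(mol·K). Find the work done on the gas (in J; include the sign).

9760 J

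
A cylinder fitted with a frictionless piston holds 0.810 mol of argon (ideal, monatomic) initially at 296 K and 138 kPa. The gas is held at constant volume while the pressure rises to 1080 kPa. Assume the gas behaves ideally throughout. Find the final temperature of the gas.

2320 K

V₁ = nRT₁/P₁ = 0.810×8.314×296/138 = 14.4 L.
Isochoric: V stays 14.4 L; P/T = const ⇒ T₂ = 2320 K, P₂ = 1080 kPa.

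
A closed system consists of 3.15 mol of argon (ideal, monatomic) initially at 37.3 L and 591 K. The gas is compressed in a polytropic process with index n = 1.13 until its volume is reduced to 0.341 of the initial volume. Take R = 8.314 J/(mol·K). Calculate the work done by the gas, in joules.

P₁ = nRT₁/V₁ = 3.15×8.314×591/37.3 = 415 kPa.
Polytropic n=1.13: T₂ = T₁(V₁/V₂)^(n−1) = 591×(2.93)^0.13 = 680 K; P₂ = P₁(V₁/V₂)^n = 1400 kPa.
W = (P₁V₁−P₂V₂)/(n−1) = (415×37.3−1400×12.7)/0.13 = -17900 J.

-17900 J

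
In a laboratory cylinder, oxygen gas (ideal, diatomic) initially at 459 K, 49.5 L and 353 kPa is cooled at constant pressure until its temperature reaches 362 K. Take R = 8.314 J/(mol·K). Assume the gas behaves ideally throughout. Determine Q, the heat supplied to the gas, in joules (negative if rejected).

n = P₁V₁/(RT₁) = 353×49.5/(8.314×459) = 4.58 mol.
Isobaric: P stays 353 kPa; V/T = const ⇒ T₂ = 362 K, V₂ = 39.0 L.
W = PΔV = 353×(39.0−49.5) kPa·L = -3690 J.
ΔU = nCvΔT = 4.58×20.8×(362−459) = -9230 J.
Q = ΔU + W = nCpΔT = -12900 J.

-12900 J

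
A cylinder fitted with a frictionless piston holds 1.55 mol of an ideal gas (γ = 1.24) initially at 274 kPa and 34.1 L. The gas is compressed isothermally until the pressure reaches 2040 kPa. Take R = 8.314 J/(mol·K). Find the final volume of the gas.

4.58 L

T₁ = P₁V₁/(nR) = 274×34.1/(1.55×8.314) = 725 K.
Isothermal: T stays 725 K; PV = const ⇒ V₂ = 4.58 L, P₂ = 2040 kPa.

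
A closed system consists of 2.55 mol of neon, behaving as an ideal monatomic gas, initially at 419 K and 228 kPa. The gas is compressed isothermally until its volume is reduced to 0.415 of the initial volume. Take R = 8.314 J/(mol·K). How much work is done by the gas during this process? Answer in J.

-7810 J

V₁ = nRT₁/P₁ = 2.55×8.314×419/228 = 39.0 L.
Isothermal: T stays 419 K; PV = const ⇒ V₂ = 16.2 L, P₂ = 549 kPa.
W = nRT ln(V₂/V₁) = 2.55×8.314×419×ln(0.415) = -7810 J.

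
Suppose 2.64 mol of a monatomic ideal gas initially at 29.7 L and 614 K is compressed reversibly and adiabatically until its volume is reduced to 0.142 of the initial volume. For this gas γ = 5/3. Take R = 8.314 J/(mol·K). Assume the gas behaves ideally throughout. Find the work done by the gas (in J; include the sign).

P₁ = nRT₁/V₁ = 2.64×8.314×614/29.7 = 454 kPa.
Adiabatic: TV^(γ−1) = const ⇒ T₂ = 614×(7.04)^0.667 = 2260 K; PV^γ = const ⇒ P₂ = 11700 kPa.
ΔU = nCvΔT = 2.64×12.5×(2260−614) = 54100 J.
Q = 0 for an adiabatic process, so W = −ΔU = -54100 J.

-54100 J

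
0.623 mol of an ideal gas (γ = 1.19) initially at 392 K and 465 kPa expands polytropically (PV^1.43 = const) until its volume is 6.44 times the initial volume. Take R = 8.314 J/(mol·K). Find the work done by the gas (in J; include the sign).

V₁ = nRT₁/P₁ = 0.623×8.314×392/465 = 4.37 L.
Polytropic n=1.43: T₂ = T₁(V₁/V₂)^(n−1) = 392×(0.155)^0.43 = 176 K; P₂ = P₁(V₁/V₂)^n = 32.4 kPa.
W = (P₁V₁−P₂V₂)/(n−1) = (465×4.37−32.4×28.1)/0.43 = 2600 J.

2600 J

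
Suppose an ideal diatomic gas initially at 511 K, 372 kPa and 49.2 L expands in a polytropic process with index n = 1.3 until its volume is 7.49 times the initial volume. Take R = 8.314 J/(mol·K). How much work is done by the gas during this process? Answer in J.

27700 J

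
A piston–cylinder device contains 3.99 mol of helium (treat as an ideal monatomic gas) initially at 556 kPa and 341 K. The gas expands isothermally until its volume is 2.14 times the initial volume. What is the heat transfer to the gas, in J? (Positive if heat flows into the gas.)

8610 J

V₁ = nRT₁/P₁ = 3.99×8.314×341/556 = 20.3 L.
Isothermal: T stays 341 K; PV = const ⇒ V₂ = 43.5 L, P₂ = 260 kPa.
ΔU = 0 (ideal gas, T constant).
W = nRT ln(V₂/V₁) = 3.99×8.314×341×ln(2.14) = 8610 J.
Q = ΔU + W = 8610 J.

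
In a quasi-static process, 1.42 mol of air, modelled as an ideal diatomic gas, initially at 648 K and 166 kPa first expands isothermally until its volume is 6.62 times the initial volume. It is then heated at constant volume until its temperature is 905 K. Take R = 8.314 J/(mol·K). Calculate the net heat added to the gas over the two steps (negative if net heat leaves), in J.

22000 J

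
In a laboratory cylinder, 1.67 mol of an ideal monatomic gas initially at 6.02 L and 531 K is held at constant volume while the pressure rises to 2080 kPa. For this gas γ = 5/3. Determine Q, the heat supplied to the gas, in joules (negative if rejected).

7720 J

P₁ = nRT₁/V₁ = 1.67×8.314×531/6.02 = 1220 kPa.
Isochoric: V stays 6.02 L; P/T = const ⇒ T₂ = 902 K, P₂ = 2080 kPa.
W = 0 (no volume change).
ΔU = nCvΔT = 1.67×12.5×(902−531) = 7720 J.
Q = ΔU = 7720 J.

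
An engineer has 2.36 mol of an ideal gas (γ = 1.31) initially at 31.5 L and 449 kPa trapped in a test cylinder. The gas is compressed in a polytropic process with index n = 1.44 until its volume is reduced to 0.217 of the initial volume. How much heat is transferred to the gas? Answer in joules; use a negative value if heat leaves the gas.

12900 J

T₁ = P₁V₁/(nR) = 449×31.5/(2.36×8.314) = 721 K.
Polytropic n=1.44: T₂ = T₁(V₁/V₂)^(n−1) = 721×(4.61)^0.44 = 1410 K; P₂ = P₁(V₁/V₂)^n = 4050 kPa.
W = (P₁V₁−P₂V₂)/(n−1) = (449×31.5−4050×6.84)/0.44 = -30800 J.
ΔU = nCvΔT = 2.36×26.8×(1410−721) = 43700 J.
Q = ΔU + W = 12900 J.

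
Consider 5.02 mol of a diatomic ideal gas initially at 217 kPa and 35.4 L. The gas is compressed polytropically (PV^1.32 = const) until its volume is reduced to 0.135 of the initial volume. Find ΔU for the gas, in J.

17200 J

T₁ = P₁V₁/(nR) = 217×35.4/(5.02×8.314) = 184 K.
Polytropic n=1.32: T₂ = T₁(V₁/V₂)^(n−1) = 184×(7.41)^0.32 = 349 K; P₂ = P₁(V₁/V₂)^n = 3050 kPa.
For an ideal gas ΔU = nCvΔT with Cv = (5/2)R = 20.8 J/(mol·K).
ΔU = 5.02×20.8×(349−184) = 17200 J.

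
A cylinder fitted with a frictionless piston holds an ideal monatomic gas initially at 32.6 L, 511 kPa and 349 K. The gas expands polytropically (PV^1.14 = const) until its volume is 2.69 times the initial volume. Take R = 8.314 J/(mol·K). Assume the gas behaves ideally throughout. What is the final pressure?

Polytropic n=1.14: T₂ = T₁(V₁/V₂)^(n−1) = 349×(0.372)^0.14 = 304 K; P₂ = P₁(V₁/V₂)^n = 165 kPa.

165 kPa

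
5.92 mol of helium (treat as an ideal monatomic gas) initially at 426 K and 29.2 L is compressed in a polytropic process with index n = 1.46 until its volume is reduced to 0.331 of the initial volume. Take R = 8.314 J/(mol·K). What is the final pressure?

3610 kPa

P₁ = nRT₁/V₁ = 5.92×8.314×426/29.2 = 718 kPa.
Polytropic n=1.46: T₂ = T₁(V₁/V₂)^(n−1) = 426×(3.02)^0.46 = 708 K; P₂ = P₁(V₁/V₂)^n = 3610 kPa.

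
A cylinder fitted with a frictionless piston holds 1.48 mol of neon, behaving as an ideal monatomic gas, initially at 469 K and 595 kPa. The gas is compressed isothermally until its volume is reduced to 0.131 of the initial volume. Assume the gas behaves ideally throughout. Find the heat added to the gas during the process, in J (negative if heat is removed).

V₁ = nRT₁/P₁ = 1.48×8.314×469/595 = 9.70 L.
Isothermal: T stays 469 K; PV = const ⇒ V₂ = 1.27 L, P₂ = 4540 kPa.
ΔU = 0 (ideal gas, T constant).
W = nRT ln(V₂/V₁) = 1.48×8.314×469×ln(0.131) = -11700 J.
Q = ΔU + W = -11700 J.

-11700 J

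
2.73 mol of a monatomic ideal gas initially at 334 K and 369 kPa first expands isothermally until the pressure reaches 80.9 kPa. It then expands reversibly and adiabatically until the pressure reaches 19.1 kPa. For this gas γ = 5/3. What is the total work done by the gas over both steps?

V₁ = nRT₁/P₁ = 2.73×8.314×334/369 = 20.5 L.
Step 1 — Isothermal: T stays 334 K; PV = const ⇒ V₂ = 93.7 L, P₂ = 80.9 kPa.
ΔU = 0 (ideal gas, T constant).
W = nRT ln(V₂/V₁) = 2.73×8.314×334×ln(4.56) = 11500 J.
Q = ΔU + W = 11500 J.
State after step 1: P = 80.9 kPa, V = 93.7 L, T = 334 K.
Step 2 — Adiabatic: T₂/T₁ = (P₂/P₁)^((γ−1)/γ) ⇒ T₂ = 334×(0.236)^0.400 = 187 K; V₂ = 223 L.
ΔU = nCvΔT = 2.73×12.5×(187−334) = -4990 J.
Q = 0 for an adiabatic process, so W = −ΔU = 4990 J.
Net over both steps: W = 16500 J, Q = 11500 J, ΔU = -4990 J.

16500 J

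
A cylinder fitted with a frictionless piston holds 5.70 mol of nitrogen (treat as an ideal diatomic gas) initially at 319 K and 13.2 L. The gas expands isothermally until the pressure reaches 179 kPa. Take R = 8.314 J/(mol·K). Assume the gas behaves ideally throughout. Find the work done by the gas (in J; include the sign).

P₁ = nRT₁/V₁ = 5.70×8.314×319/13.2 = 1150 kPa.
Isothermal: T stays 319 K; PV = const ⇒ V₂ = 84.5 L, P₂ = 179 kPa.
W = nRT ln(V₂/V₁) = 5.70×8.314×319×ln(6.40) = 28100 J.

28100 J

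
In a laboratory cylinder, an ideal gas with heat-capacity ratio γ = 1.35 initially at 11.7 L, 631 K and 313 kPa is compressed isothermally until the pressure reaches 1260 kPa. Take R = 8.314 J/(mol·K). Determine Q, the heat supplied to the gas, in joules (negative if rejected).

-5100 J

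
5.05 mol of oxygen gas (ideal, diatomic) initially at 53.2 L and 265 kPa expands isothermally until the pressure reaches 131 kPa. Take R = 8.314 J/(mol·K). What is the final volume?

T₁ = P₁V₁/(nR) = 265×53.2/(5.05×8.314) = 336 K.
Isothermal: T stays 336 K; PV = const ⇒ V₂ = 108 L, P₂ = 131 kPa.

108 L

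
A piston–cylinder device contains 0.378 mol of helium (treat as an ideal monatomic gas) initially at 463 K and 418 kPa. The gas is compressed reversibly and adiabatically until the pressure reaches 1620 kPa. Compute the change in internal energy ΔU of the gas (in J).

1570 J

V₁ = nRT₁/P₁ = 0.378×8.314×463/418 = 3.48 L.
Adiabatic: T₂/T₁ = (P₂/P₁)^((γ−1)/γ) ⇒ T₂ = 463×(3.88)^0.400 = 796 K; V₂ = 1.54 L.
For an ideal gas ΔU = nCvΔT with Cv = (3/2)R = 12.5 J/(mol·K).
ΔU = 0.378×12.5×(796−463) = 1570 J.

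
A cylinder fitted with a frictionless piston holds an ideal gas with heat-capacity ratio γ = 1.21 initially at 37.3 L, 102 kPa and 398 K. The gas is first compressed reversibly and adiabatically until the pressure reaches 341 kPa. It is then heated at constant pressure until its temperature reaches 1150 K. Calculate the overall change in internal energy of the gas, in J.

34200 J

n = P₁V₁/(RT₁) = 102×37.3/(8.314×398) = 1.15 mol.
Step 1 — Adiabatic: T₂/T₁ = (P₂/P₁)^((γ−1)/γ) ⇒ T₂ = 398×(3.34)^0.174 = 491 K; V₂ = 13.8 L.
ΔU = nCvΔT = 1.15×39.6×(491−398) = 4220 J.
Q = 0 for an adiabatic process, so W = −ΔU = -4220 J.
State after step 1: P = 341 kPa, V = 13.8 L, T = 491 K.
Step 2 — Isobaric: P stays 341 kPa; V/T = const ⇒ T₂ = 1150 K, V₂ = 32.2 L.
W = PΔV = 341×(32.2−13.8) kPa·L = 6300 J.
ΔU = nCvΔT = 1.15×39.6×(1150−491) = 30000 J.
Q = ΔU + W = nCpΔT = 36300 J.
Net over both steps: W = 2080 J, Q = 36300 J, ΔU = 34200 J.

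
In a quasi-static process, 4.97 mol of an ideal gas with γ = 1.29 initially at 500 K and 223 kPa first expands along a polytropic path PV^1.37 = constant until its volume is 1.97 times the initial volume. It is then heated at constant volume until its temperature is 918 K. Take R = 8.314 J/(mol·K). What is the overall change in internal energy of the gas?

V₁ = nRT₁/P₁ = 4.97×8.314×500/223 = 92.6 L.
Step 1 — Polytropic n=1.37: T₂ = T₁(V₁/V₂)^(n−1) = 500×(0.508)^0.37 = 389 K; P₂ = P₁(V₁/V₂)^n = 88.1 kPa.
W = (P₁V₁−P₂V₂)/(n−1) = (223×92.6−88.1×183)/0.37 = 12400 J.
ΔU = nCvΔT = 4.97×28.7×(389−500) = -15800 J.
Q = ΔU + W = -3420 J.
State after step 1: P = 88.1 kPa, V = 183 L, T = 389 K.
Step 2 — Isochoric: V stays 183 L; P/T = const ⇒ T₂ = 918 K, P₂ = 208 kPa.
W = 0 (no volume change).
ΔU = nCvΔT = 4.97×28.7×(918−389) = 75400 J.
Q = ΔU = 75400 J.
Net over both steps: W = 12400 J, Q = 71900 J, ΔU = 59600 J.

59600 J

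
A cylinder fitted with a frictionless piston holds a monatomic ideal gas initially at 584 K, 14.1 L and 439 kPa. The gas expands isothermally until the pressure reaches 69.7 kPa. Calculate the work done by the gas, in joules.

11400 J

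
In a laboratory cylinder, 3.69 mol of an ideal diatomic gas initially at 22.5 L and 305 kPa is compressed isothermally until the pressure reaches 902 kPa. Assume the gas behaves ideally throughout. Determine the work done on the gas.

T₁ = P₁V₁/(nR) = 305×22.5/(3.69×8.314) = 224 K.
Isothermal: T stays 224 K; PV = const ⇒ V₂ = 7.61 L, P₂ = 902 kPa.
W = nRT ln(V₂/V₁) = 3.69×8.314×224×ln(0.338) = -7440 J.
Work done on the gas = −W_by = 7440 J.

7440 J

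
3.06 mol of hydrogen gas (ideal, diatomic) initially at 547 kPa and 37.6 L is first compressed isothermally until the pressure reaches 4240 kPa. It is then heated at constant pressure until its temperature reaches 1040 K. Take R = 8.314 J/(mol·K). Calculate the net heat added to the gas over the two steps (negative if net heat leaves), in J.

T₁ = P₁V₁/(nR) = 547×37.6/(3.06×8.314) = 808 K.
Step 1 — Isothermal: T stays 808 K; PV = const ⇒ V₂ = 4.85 L, P₂ = 4240 kPa.
ΔU = 0 (ideal gas, T constant).
W = nRT ln(V₂/V₁) = 3.06×8.314×808×ln(0.129) = -42100 J.
Q = ΔU + W = -42100 J.
State after step 1: P = 4240 kPa, V = 4.85 L, T = 808 K.
Step 2 — Isobaric: P stays 4240 kPa; V/T = const ⇒ T₂ = 1040 K, V₂ = 6.24 L.
W = PΔV = 4240×(6.24−4.85) kPa·L = 5890 J.
ΔU = nCvΔT = 3.06×20.8×(1040−808) = 14700 J.
Q = ΔU + W = nCpΔT = 20600 J.
Net over both steps: W = -36200 J, Q = -21500 J, ΔU = 14700 J.

-21500 J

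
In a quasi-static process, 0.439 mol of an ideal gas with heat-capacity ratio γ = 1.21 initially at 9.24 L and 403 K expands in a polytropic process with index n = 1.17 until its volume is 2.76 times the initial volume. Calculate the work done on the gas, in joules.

-1370 J

P₁ = nRT₁/V₁ = 0.439×8.314×403/9.24 = 159 kPa.
Polytropic n=1.17: T₂ = T₁(V₁/V₂)^(n−1) = 403×(0.362)^0.17 = 339 K; P₂ = P₁(V₁/V₂)^n = 48.5 kPa.
W = (P₁V₁−P₂V₂)/(n−1) = (159×9.24−48.5×25.5)/0.17 = 1370 J.
Work done on the gas = −W_by = -1370 J.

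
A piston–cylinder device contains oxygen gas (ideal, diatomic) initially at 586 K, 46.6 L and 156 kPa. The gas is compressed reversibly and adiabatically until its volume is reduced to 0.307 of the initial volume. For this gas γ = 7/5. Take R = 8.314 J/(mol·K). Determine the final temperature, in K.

940 K

Adiabatic: TV^(γ−1) = const ⇒ T₂ = 586×(3.26)^0.400 = 940 K; PV^γ = const ⇒ P₂ = 815 kPa.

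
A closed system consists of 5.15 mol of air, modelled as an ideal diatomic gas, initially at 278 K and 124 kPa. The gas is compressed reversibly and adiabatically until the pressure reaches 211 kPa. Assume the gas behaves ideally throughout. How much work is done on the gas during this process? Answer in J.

V₁ = nRT₁/P₁ = 5.15×8.314×278/124 = 96.0 L.
Adiabatic: T₂/T₁ = (P₂/P₁)^((γ−1)/γ) ⇒ T₂ = 278×(1.70)^0.286 = 324 K; V₂ = 65.7 L.
ΔU = nCvΔT = 5.15×20.8×(324−278) = 4880 J.
Q = 0 for an adiabatic process, so W = −ΔU = -4880 J.
Work done on the gas = −W_by = 4880 J.

4880 J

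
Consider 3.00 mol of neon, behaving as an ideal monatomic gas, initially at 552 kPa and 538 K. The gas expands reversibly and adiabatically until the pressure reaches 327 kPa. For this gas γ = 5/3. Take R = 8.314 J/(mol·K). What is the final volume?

V₁ = nRT₁/P₁ = 3.00×8.314×538/552 = 24.3 L.
Adiabatic: T₂/T₁ = (P₂/P₁)^((γ−1)/γ) ⇒ T₂ = 538×(0.592)^0.400 = 436 K; V₂ = 33.3 L.

33.3 L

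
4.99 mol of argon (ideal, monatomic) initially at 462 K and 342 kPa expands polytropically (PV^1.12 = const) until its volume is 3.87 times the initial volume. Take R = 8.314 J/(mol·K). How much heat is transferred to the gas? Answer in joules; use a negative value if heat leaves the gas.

V₁ = nRT₁/P₁ = 4.99×8.314×462/342 = 56.0 L.
Polytropic n=1.12: T₂ = T₁(V₁/V₂)^(n−1) = 462×(0.258)^0.12 = 393 K; P₂ = P₁(V₁/V₂)^n = 75.1 kPa.
W = (P₁V₁−P₂V₂)/(n−1) = (342×56.0−75.1×217)/0.12 = 23900 J.
ΔU = nCvΔT = 4.99×12.5×(393−462) = -4310 J.
Q = ΔU + W = 19600 J.

19600 J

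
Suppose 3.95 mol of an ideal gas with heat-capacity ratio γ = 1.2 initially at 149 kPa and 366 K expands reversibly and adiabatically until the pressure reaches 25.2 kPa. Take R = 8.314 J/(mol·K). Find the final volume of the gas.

V₁ = nRT₁/P₁ = 3.95×8.314×366/149 = 80.7 L.
Adiabatic: T₂/T₁ = (P₂/P₁)^((γ−1)/γ) ⇒ T₂ = 366×(0.169)^0.167 = 272 K; V₂ = 355 L.

355 L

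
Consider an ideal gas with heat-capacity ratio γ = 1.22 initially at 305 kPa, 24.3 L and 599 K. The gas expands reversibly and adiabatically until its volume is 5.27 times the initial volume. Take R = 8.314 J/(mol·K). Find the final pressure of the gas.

Adiabatic: TV^(γ−1) = const ⇒ T₂ = 599×(0.190)^0.220 = 416 K; PV^γ = const ⇒ P₂ = 40.2 kPa.

40.2 kPa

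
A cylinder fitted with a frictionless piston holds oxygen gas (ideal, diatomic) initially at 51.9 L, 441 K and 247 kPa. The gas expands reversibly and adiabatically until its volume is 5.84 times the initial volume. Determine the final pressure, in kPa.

20.9 kPa

Adiabatic: TV^(γ−1) = const ⇒ T₂ = 441×(0.171)^0.400 = 218 K; PV^γ = const ⇒ P₂ = 20.9 kPa.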